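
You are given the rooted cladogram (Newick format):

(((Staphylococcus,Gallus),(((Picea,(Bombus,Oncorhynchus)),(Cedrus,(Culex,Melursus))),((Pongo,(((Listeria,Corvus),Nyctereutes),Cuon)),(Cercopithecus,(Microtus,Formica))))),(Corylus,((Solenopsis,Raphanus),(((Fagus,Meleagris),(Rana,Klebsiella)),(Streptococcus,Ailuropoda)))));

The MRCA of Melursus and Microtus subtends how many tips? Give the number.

The MRCA of Melursus and Microtus is the node subtending (((Picea,(Bombus,Oncorhynchus)),(Cedrus,(Culex,Melursus))),((Pongo,(((Listeria,Corvus),Nyctereutes),Cuon)),(Cercopithecus,(Microtus,Formica)))).
That clade contains 14 terminal taxa: Bombus, Cedrus, Cercopithecus, Corvus, Culex, Cuon, Formica, Listeria, Melursus, Microtus, Nyctereutes, Oncorhynchus, Picea, Pongo.

14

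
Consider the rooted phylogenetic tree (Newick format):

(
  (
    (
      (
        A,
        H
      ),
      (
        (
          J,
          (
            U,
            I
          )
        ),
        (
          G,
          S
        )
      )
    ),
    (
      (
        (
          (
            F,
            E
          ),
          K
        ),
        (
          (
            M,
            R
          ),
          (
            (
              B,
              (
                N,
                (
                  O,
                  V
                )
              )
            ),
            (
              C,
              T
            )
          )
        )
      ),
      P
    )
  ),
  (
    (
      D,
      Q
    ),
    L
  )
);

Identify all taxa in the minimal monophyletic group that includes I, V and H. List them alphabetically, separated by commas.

Tracing I: it sits inside (U,I).
Tracing V: it sits inside (O,V).
Tracing H: it sits inside (A,H).
The smallest clade enclosing all 3 is (((A,H),((J,(U,I)),(G,S))),((((F,E),K),((M,R),((B,(N,(O,V))),(C,T)))),P)); the answer is its 19 terminal taxa in alphabetical order.

A, B, C, E, F, G, H, I, J, K, M, N, O, P, R, S, T, U, V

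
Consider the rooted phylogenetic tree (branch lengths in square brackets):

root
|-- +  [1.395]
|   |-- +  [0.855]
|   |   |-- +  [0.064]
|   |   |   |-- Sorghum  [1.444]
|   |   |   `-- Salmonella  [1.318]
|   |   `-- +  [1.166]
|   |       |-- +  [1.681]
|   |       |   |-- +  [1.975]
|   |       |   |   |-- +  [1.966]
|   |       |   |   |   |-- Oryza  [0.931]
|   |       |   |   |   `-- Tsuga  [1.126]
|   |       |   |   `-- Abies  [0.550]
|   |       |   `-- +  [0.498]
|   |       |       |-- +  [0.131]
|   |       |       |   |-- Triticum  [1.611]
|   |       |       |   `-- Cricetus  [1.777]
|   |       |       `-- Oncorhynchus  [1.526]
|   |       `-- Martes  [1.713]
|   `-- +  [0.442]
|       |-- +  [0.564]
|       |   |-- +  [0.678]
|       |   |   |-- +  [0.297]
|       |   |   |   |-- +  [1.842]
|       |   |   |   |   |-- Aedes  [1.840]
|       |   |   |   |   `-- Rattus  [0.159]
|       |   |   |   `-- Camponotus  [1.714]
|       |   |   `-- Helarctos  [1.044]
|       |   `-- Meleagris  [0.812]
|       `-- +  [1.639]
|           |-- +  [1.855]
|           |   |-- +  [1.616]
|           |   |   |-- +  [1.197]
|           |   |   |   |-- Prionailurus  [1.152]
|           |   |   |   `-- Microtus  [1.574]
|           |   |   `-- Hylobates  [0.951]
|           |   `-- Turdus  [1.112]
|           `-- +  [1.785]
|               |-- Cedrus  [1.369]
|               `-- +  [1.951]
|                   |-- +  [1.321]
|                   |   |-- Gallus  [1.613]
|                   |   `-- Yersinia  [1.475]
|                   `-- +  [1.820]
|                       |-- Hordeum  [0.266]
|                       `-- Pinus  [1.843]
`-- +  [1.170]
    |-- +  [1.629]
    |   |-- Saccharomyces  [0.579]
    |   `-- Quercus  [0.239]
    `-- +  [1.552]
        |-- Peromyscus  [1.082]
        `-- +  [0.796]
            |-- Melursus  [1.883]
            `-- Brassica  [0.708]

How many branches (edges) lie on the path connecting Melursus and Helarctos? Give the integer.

9

The MRCA of Melursus and Helarctos is the root of the tree.
From Melursus up to that node: 4 branches. From Helarctos up to the same node: 5 branches. Total: 4 + 5 = 9.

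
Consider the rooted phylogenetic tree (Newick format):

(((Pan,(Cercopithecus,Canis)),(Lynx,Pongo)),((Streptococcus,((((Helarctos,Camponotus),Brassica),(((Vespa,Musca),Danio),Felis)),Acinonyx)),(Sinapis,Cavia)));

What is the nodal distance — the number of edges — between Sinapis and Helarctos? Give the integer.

The MRCA of Sinapis and Helarctos is the node subtending ((Streptococcus,((((Helarctos,Camponotus),Brassica),(((Vespa,Musca),Danio),Felis)),Acinonyx)),(Sinapis,Cavia)).
From Sinapis up to that node: 2 branches. From Helarctos up to the same node: 6 branches. Total: 2 + 6 = 8.

8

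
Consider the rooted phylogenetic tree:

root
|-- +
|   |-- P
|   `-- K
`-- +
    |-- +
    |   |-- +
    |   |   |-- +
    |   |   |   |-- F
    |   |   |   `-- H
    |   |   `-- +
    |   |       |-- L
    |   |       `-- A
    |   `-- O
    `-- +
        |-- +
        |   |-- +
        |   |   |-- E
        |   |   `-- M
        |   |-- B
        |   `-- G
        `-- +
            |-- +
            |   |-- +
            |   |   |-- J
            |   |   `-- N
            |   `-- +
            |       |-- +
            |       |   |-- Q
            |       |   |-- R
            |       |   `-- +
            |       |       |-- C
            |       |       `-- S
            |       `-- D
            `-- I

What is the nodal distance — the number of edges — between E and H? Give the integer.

8

The MRCA of E and H is the node subtending ((((F,H),(L,A)),O),(((E,M),B,G),(((J,N),((Q,R,(C,S)),D)),I))).
From E up to that node: 4 branches. From H up to the same node: 4 branches. Total: 4 + 4 = 8.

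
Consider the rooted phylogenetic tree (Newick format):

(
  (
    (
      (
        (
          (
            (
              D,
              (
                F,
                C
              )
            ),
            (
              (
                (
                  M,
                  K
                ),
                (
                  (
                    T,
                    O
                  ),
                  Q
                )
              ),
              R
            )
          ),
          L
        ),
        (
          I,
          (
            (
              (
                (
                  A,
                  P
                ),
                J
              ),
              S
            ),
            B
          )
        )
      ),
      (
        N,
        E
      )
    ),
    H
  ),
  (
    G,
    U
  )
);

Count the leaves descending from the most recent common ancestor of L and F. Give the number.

10

The MRCA of L and F is the node subtending (((D,(F,C)),(((M,K),((T,O),Q)),R)),L).
That clade contains 10 terminal taxa: C, D, F, K, L, M, O, Q, R, T.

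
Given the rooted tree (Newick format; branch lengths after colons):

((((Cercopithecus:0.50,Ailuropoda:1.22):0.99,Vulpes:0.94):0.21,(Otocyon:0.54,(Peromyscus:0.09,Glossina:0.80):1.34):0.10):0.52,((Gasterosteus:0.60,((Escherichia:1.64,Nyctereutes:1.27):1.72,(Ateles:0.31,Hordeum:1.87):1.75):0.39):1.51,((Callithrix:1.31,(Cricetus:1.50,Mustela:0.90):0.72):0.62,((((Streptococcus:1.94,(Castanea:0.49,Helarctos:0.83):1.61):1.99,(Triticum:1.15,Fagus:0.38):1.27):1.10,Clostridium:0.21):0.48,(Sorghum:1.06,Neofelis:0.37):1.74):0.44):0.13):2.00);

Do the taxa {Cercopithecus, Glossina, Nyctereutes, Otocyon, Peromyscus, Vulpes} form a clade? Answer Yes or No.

No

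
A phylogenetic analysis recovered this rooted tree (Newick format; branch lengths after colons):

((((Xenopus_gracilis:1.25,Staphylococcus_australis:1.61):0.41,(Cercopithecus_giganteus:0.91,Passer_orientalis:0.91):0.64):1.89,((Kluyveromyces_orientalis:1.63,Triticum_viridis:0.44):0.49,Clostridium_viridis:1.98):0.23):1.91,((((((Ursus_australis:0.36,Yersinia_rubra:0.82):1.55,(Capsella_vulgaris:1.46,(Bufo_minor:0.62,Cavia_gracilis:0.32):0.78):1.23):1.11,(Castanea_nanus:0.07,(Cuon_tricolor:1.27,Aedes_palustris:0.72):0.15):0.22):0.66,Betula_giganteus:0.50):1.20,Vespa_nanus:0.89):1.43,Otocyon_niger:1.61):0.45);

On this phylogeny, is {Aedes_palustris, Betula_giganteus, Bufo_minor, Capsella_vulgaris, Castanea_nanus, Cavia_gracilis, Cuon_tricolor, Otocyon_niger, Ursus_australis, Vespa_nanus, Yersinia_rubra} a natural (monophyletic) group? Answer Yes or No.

The most recent common ancestor of these taxa subtends ((((((Ursus_australis,Yersinia_rubra),(Capsella_vulgaris,(Bufo_minor,Cavia_gracilis))),(Castanea_nanus,(Cuon_tricolor,Aedes_palustris))),Betula_giganteus),Vespa_nanus),Otocyon_niger).
That clade has exactly 11 tips — every listed taxon and nothing else — so the group is monophyletic.

Yes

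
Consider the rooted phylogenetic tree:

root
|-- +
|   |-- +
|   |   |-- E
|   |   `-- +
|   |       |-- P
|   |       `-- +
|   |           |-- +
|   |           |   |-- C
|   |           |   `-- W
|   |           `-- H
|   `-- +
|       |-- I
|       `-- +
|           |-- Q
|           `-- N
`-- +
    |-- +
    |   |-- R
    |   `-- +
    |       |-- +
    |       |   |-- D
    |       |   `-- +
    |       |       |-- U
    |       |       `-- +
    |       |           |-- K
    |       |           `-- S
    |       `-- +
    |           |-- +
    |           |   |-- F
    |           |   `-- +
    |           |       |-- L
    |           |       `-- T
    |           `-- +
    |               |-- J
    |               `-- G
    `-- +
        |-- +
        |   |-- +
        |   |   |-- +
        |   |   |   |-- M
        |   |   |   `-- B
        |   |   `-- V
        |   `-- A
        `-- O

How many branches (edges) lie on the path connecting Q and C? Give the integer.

8

The MRCA of Q and C is the node subtending ((E,(P,((C,W),H))),(I,(Q,N))).
From Q up to that node: 3 branches. From C up to the same node: 5 branches. Total: 3 + 5 = 8.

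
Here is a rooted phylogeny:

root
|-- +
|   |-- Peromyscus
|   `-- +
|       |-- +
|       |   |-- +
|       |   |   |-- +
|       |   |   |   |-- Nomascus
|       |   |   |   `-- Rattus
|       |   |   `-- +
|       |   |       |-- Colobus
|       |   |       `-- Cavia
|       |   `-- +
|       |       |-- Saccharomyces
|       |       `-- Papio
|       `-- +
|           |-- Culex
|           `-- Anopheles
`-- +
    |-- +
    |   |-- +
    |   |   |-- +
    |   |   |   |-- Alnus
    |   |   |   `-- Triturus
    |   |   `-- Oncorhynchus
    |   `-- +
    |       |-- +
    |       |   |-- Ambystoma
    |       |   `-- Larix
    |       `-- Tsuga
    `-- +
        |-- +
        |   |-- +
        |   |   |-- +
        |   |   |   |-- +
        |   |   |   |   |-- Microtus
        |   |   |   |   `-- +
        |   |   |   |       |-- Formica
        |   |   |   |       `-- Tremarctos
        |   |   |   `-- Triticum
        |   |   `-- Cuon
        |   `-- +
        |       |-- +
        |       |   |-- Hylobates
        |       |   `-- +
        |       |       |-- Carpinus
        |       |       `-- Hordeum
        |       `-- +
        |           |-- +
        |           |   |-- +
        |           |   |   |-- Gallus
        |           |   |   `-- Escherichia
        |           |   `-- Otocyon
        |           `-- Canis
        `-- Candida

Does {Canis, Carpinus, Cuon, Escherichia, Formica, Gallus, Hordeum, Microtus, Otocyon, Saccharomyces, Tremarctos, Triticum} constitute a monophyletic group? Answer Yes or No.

The MRCA of the listed taxa is the root, so the smallest clade containing them is the whole tree.
That clade also contains Alnus, Ambystoma, Anopheles, Candida, Cavia, Colobus, Culex, Hylobates, Larix, Nomascus, Oncorhynchus, Papio, Peromyscus, Rattus, Triturus, Tsuga, which are not in the proposed group, so the group is not monophyletic.

No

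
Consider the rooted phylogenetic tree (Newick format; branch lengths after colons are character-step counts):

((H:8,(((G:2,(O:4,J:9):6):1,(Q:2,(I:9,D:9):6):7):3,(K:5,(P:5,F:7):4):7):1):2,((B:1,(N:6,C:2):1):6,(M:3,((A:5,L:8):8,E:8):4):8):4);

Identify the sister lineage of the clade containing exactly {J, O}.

G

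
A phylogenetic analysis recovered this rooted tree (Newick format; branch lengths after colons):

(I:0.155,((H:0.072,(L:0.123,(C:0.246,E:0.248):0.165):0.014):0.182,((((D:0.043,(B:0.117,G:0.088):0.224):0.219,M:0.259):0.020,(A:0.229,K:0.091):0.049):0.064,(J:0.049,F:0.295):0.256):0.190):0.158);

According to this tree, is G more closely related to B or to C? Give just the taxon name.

The MRCA of G and B subtends (B,G) (2 taxa).
The MRCA of G and C subtends ((H,(L,(C,E))),((((D,(B,G)),M),(A,K)),(J,F))) (12 taxa).
The first is nested inside the second, so G shares a more recent common ancestor with B.

B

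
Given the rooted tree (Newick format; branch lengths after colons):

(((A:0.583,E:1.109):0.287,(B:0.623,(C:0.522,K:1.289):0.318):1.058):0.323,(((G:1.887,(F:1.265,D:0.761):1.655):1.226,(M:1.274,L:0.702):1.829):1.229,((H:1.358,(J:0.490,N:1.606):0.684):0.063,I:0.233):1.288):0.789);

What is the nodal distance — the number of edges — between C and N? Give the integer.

The MRCA of C and N is the root of the tree.
From C up to that node: 4 branches. From N up to the same node: 5 branches. Total: 4 + 5 = 9.

9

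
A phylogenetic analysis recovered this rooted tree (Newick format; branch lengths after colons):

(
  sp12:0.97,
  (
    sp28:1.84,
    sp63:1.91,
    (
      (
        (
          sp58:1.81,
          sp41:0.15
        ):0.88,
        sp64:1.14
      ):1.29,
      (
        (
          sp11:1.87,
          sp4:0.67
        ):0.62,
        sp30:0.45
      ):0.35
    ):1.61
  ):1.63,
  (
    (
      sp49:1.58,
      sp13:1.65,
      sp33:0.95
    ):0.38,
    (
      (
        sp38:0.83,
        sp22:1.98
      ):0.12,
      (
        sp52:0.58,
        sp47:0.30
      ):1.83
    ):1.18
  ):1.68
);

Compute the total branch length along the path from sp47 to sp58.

12.21

The path runs sp47 → … → MRCA → … → sp58; the MRCA is the root of the tree.
Branch lengths along that path: 0.30 + 1.83 + 1.18 + 1.68 + 1.63 + 1.61 + 1.29 + 0.88 + 1.81 = 12.21.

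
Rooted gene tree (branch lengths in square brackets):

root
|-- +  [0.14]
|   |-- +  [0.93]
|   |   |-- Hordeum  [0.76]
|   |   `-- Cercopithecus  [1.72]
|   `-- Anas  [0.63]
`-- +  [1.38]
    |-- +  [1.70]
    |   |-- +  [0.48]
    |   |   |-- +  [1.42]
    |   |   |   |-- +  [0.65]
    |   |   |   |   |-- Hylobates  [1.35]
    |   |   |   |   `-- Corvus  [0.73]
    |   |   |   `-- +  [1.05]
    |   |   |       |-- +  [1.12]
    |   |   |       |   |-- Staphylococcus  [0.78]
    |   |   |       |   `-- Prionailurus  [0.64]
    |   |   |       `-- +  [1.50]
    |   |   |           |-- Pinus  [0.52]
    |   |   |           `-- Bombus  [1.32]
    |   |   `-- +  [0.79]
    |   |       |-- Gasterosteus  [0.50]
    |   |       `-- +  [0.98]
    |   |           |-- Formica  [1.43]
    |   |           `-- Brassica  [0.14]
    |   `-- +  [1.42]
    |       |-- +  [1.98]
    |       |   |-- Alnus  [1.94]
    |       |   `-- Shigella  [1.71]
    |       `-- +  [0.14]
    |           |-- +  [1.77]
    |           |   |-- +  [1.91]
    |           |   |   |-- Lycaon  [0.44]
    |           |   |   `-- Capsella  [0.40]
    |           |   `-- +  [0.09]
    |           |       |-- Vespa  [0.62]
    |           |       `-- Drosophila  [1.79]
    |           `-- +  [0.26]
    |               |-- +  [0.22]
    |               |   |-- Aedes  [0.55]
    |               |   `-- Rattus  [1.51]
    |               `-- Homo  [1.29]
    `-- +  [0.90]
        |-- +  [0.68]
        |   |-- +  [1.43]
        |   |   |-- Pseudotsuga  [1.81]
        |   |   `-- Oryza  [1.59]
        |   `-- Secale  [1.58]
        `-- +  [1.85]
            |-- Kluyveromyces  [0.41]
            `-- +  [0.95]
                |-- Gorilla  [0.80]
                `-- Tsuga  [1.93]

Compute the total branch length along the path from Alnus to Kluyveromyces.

The path runs Alnus → … → MRCA → … → Kluyveromyces; the MRCA is the node subtending (((((Hylobates,Corvus),((Staphylococcus,Prionailurus),(Pinus,Bombus))),(Gasterosteus,(Formica,Brassica))),((Alnus,Shigella),(((Lycaon,Capsella),(Vespa,Drosophila)),((Aedes,Rattus),Homo)))),(((Pseudotsuga,Oryza),Secale),(Kluyveromyces,(Gorilla,Tsuga)))).
Branch lengths along that path: 1.94 + 1.98 + 1.42 + 1.70 + 0.90 + 1.85 + 0.41 = 10.20.

10.20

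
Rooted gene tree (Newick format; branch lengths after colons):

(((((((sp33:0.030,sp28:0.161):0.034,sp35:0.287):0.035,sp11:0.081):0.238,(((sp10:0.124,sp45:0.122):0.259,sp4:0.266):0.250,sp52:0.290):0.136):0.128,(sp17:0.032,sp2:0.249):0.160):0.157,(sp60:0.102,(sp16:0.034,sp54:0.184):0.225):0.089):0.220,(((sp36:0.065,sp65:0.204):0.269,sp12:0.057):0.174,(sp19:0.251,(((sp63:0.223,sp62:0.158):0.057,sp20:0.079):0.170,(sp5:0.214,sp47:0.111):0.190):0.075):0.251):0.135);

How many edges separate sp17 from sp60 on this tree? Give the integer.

5

The MRCA of sp17 and sp60 is the node subtending ((((((sp33,sp28),sp35),sp11),(((sp10,sp45),sp4),sp52)),(sp17,sp2)),(sp60,(sp16,sp54))).
From sp17 up to that node: 3 branches. From sp60 up to the same node: 2 branches. Total: 3 + 2 = 5.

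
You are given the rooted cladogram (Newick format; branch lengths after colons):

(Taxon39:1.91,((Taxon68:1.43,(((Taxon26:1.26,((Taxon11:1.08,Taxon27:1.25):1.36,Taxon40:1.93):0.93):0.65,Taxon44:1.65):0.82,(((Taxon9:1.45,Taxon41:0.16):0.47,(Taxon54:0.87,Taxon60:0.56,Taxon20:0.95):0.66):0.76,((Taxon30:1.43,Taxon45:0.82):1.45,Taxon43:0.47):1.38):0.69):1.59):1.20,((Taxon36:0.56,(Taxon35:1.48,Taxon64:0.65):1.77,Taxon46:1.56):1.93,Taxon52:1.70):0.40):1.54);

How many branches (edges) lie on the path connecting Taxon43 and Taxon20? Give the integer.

5

The MRCA of Taxon43 and Taxon20 is the node subtending (((Taxon9,Taxon41),(Taxon54,Taxon60,Taxon20)),((Taxon30,Taxon45),Taxon43)).
From Taxon43 up to that node: 2 branches. From Taxon20 up to the same node: 3 branches. Total: 2 + 3 = 5.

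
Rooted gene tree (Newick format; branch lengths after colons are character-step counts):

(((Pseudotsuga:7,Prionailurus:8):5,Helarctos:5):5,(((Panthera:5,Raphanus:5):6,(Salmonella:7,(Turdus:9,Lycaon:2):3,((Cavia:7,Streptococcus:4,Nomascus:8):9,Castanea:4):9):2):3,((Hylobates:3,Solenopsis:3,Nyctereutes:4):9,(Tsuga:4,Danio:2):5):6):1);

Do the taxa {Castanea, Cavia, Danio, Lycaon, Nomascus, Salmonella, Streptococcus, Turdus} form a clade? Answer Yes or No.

No

The MRCA of the listed taxa subtends (((Panthera,Raphanus),(Salmonella,(Turdus,Lycaon),((Cavia,Streptococcus,Nomascus),Castanea))),((Hylobates,Solenopsis,Nyctereutes),(Tsuga,Danio))).
That clade also contains Hylobates, Nyctereutes, Panthera, Raphanus, Solenopsis, Tsuga, which are not in the proposed group, so the group is not monophyletic.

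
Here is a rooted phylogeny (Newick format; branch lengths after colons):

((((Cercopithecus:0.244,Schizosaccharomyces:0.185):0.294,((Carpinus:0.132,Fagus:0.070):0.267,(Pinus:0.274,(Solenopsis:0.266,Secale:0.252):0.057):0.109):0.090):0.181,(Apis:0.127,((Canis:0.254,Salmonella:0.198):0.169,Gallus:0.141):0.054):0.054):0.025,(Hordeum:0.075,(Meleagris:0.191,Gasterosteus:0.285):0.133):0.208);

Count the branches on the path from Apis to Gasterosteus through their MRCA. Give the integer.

The MRCA of Apis and Gasterosteus is the root of the tree.
From Apis up to that node: 3 branches. From Gasterosteus up to the same node: 3 branches. Total: 3 + 3 = 6.

6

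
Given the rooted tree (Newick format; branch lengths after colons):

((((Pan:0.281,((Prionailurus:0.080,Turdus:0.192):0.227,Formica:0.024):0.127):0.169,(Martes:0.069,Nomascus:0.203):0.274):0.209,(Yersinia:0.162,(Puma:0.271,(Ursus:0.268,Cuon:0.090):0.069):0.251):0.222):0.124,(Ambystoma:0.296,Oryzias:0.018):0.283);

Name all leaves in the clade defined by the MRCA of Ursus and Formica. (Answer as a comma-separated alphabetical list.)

Tracing Ursus: it sits inside (Ursus,Cuon).
Tracing Formica: it sits inside ((Prionailurus,Turdus),Formica).
The smallest clade enclosing both is (((Pan,((Prionailurus,Turdus),Formica)),(Martes,Nomascus)),(Yersinia,(Puma,(Ursus,Cuon)))); the answer is its 10 terminal taxa in alphabetical order.

Cuon, Formica, Martes, Nomascus, Pan, Prionailurus, Puma, Turdus, Ursus, Yersinia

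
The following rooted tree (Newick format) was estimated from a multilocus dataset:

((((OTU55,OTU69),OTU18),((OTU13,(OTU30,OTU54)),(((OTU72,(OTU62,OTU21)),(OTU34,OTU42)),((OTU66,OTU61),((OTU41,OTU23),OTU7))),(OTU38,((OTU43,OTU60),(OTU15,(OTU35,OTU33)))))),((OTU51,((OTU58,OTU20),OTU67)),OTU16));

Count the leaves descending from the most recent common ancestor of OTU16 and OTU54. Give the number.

27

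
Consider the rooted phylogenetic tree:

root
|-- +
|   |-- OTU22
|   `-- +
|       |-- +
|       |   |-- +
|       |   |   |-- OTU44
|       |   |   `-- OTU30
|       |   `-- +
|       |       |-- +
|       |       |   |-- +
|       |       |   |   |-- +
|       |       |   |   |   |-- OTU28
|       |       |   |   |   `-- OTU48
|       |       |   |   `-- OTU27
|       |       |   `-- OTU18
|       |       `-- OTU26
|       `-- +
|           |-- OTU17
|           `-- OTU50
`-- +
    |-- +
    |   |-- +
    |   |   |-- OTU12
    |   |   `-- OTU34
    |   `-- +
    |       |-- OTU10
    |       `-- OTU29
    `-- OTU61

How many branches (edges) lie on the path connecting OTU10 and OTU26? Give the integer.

The MRCA of OTU10 and OTU26 is the root of the tree.
From OTU10 up to that node: 4 branches. From OTU26 up to the same node: 5 branches. Total: 4 + 5 = 9.

9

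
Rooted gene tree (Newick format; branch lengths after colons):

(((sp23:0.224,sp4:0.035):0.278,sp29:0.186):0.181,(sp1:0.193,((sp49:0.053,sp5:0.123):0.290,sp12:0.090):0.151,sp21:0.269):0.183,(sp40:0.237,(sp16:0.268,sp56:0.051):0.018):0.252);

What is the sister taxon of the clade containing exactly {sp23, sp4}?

The clade containing exactly {sp23, sp4} attaches to the tree at the node subtending ((sp23,sp4),sp29).
The other lineage descending from that same node — the sister group — is the single tip sp29.

sp29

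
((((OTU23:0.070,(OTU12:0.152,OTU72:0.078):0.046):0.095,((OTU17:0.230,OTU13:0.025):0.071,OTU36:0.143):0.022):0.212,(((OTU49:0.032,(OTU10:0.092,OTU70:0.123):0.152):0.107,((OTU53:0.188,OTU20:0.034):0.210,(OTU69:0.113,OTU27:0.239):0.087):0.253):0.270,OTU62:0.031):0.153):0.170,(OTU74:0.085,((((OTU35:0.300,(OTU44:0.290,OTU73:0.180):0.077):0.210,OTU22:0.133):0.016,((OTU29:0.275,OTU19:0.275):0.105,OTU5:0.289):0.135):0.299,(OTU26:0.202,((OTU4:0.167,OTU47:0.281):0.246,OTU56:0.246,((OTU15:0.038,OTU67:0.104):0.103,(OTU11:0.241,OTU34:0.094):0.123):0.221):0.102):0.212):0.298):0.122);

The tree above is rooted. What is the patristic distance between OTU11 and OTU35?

1.724

The path runs OTU11 → … → MRCA → … → OTU35; the MRCA is the node subtending ((((OTU35,(OTU44,OTU73)),OTU22),((OTU29,OTU19),OTU5)),(OTU26,((OTU4,OTU47),OTU56,((OTU15,OTU67),(OTU11,OTU34))))).
Branch lengths along that path: 0.241 + 0.123 + 0.221 + 0.102 + 0.212 + 0.299 + 0.016 + 0.210 + 0.300 = 1.724.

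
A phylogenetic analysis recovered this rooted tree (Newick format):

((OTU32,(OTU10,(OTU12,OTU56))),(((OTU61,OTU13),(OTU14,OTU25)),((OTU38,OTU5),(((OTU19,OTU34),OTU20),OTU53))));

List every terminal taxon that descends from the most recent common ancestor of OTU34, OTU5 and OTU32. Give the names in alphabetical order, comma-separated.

Tracing OTU34: it sits inside (OTU19,OTU34).
Tracing OTU5: it sits inside (OTU38,OTU5).
Tracing OTU32: it sits inside (OTU32,(OTU10,(OTU12,OTU56))).
The smallest clade enclosing all 3 is the whole tree (their MRCA is the root), so the answer is all 14 tips in alphabetical order.

OTU10, OTU12, OTU13, OTU14, OTU19, OTU20, OTU25, OTU32, OTU34, OTU38, OTU5, OTU53, OTU56, OTU61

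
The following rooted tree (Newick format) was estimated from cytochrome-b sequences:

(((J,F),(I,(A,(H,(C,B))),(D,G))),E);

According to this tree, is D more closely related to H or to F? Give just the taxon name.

H

The MRCA of D and H subtends (I,(A,(H,(C,B))),(D,G)) (7 taxa).
The MRCA of D and F subtends ((J,F),(I,(A,(H,(C,B))),(D,G))) (9 taxa).
The first is nested inside the second, so D shares a more recent common ancestor with H.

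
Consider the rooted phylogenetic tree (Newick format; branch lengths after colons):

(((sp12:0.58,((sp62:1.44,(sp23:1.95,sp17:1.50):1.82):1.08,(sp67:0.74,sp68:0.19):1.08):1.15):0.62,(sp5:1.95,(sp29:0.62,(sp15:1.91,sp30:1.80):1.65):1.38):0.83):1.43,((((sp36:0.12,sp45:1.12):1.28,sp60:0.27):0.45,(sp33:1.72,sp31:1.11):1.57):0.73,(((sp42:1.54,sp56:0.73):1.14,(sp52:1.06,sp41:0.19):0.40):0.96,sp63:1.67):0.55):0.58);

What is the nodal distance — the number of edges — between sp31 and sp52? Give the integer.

7

The MRCA of sp31 and sp52 is the node subtending ((((sp36,sp45),sp60),(sp33,sp31)),(((sp42,sp56),(sp52,sp41)),sp63)).
From sp31 up to that node: 3 branches. From sp52 up to the same node: 4 branches. Total: 3 + 4 = 7.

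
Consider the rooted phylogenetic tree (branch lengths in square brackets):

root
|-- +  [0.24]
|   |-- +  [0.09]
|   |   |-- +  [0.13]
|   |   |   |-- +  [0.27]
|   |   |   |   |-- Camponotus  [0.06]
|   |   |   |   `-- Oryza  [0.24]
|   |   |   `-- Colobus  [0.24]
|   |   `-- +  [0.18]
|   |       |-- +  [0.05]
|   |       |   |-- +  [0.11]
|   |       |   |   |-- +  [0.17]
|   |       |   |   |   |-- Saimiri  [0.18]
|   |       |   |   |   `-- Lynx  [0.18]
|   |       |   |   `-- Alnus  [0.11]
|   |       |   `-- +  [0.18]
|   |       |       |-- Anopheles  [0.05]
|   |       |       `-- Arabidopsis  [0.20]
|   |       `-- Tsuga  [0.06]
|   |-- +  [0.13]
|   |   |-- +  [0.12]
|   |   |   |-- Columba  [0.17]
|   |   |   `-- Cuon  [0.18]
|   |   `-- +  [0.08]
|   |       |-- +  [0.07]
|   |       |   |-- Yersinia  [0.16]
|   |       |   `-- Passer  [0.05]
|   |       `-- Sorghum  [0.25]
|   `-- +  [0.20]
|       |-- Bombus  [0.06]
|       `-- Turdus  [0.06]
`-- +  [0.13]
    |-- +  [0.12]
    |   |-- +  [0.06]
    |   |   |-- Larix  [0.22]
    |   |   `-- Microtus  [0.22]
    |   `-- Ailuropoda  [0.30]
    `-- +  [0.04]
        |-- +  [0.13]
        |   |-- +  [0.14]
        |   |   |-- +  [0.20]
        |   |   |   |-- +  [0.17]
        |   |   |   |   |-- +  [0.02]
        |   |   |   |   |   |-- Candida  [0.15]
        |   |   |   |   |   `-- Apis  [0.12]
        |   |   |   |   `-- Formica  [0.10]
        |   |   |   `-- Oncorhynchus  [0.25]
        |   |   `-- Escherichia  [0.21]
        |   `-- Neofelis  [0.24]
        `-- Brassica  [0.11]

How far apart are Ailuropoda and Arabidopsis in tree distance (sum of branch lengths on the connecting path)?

The path runs Ailuropoda → … → MRCA → … → Arabidopsis; the MRCA is the root of the tree.
Branch lengths along that path: 0.30 + 0.12 + 0.13 + 0.24 + 0.09 + 0.18 + 0.05 + 0.18 + 0.20 = 1.49.

1.49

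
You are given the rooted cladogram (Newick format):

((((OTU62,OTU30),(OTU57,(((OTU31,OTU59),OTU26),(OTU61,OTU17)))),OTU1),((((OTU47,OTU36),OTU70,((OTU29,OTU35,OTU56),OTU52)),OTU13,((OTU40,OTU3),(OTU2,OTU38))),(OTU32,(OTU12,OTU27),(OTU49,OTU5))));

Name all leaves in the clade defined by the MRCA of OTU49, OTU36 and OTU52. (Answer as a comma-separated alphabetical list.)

OTU12, OTU13, OTU2, OTU27, OTU29, OTU3, OTU32, OTU35, OTU36, OTU38, OTU40, OTU47, OTU49, OTU5, OTU52, OTU56, OTU70

Tracing OTU49: it sits inside (OTU49,OTU5).
Tracing OTU36: it sits inside (OTU47,OTU36).
Tracing OTU52: it sits inside ((OTU29,OTU35,OTU56),OTU52).
The smallest clade enclosing all 3 is ((((OTU47,OTU36),OTU70,((OTU29,OTU35,OTU56),OTU52)),OTU13,((OTU40,OTU3),(OTU2,OTU38))),(OTU32,(OTU12,OTU27),(OTU49,OTU5))); the answer is its 17 terminal taxa in alphabetical order.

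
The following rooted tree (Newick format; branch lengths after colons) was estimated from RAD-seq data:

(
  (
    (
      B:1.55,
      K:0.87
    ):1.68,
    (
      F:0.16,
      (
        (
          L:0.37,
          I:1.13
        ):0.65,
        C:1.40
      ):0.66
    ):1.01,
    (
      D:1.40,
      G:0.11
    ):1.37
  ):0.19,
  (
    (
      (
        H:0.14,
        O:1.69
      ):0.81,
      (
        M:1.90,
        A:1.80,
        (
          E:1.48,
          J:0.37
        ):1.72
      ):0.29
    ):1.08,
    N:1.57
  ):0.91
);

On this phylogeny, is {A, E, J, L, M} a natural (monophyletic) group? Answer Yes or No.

The MRCA of the listed taxa is the root, so the smallest clade containing them is the whole tree.
That clade also contains B, C, D, F, G, H, I, K, N, O, which are not in the proposed group, so the group is not monophyletic.

No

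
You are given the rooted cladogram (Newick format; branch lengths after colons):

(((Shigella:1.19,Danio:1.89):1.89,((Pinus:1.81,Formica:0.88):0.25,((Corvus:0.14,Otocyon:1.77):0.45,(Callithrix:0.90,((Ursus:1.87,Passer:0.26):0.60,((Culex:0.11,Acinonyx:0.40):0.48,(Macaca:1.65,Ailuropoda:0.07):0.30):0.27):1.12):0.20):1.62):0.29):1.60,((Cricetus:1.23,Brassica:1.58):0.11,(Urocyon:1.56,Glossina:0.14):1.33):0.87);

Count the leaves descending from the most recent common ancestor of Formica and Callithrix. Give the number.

11

The MRCA of Formica and Callithrix is the node subtending ((Pinus,Formica),((Corvus,Otocyon),(Callithrix,((Ursus,Passer),((Culex,Acinonyx),(Macaca,Ailuropoda)))))).
That clade contains 11 terminal taxa: Acinonyx, Ailuropoda, Callithrix, Corvus, Culex, Formica, Macaca, Otocyon, Passer, Pinus, Ursus.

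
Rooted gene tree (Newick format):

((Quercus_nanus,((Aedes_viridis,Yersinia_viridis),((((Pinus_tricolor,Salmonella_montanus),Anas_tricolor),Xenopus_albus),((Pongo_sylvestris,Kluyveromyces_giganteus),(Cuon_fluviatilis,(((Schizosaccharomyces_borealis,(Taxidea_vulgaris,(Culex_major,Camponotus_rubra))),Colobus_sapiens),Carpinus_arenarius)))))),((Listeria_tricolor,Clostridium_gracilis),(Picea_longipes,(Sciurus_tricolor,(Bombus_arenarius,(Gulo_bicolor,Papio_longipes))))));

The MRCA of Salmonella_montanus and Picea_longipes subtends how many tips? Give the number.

23

The MRCA of Salmonella_montanus and Picea_longipes is the root, so the clade is the entire tree.
That clade contains 23 terminal taxa: Aedes_viridis, Anas_tricolor, Bombus_arenarius, Camponotus_rubra, Carpinus_arenarius, Clostridium_gracilis, Colobus_sapiens, Culex_major, Cuon_fluviatilis, Gulo_bicolor, Kluyveromyces_giganteus, Listeria_tricolor, Papio_longipes, Picea_longipes, Pinus_tricolor, Pongo_sylvestris, Quercus_nanus, Salmonella_montanus, Schizosaccharomyces_borealis, Sciurus_tricolor, Taxidea_vulgaris, Xenopus_albus, Yersinia_viridis.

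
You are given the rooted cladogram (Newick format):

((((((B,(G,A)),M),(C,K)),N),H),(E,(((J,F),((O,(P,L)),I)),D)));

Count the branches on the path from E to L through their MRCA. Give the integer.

7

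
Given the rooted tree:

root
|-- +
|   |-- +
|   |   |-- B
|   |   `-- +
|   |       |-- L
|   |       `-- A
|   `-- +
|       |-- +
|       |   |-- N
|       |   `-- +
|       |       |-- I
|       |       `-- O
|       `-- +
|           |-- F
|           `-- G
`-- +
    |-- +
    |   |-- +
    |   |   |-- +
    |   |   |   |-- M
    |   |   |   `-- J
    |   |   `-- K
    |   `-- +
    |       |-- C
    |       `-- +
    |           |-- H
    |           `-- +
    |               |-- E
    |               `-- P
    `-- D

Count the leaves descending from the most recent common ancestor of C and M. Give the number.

7

The MRCA of C and M is the node subtending (((M,J),K),(C,(H,(E,P)))).
That clade contains 7 terminal taxa: C, E, H, J, K, M, P.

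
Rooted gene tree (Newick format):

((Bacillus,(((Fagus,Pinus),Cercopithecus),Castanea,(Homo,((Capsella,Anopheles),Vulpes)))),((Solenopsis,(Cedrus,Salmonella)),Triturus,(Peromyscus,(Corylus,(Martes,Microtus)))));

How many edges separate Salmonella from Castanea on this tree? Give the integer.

7

The MRCA of Salmonella and Castanea is the root of the tree.
From Salmonella up to that node: 4 branches. From Castanea up to the same node: 3 branches. Total: 4 + 3 = 7.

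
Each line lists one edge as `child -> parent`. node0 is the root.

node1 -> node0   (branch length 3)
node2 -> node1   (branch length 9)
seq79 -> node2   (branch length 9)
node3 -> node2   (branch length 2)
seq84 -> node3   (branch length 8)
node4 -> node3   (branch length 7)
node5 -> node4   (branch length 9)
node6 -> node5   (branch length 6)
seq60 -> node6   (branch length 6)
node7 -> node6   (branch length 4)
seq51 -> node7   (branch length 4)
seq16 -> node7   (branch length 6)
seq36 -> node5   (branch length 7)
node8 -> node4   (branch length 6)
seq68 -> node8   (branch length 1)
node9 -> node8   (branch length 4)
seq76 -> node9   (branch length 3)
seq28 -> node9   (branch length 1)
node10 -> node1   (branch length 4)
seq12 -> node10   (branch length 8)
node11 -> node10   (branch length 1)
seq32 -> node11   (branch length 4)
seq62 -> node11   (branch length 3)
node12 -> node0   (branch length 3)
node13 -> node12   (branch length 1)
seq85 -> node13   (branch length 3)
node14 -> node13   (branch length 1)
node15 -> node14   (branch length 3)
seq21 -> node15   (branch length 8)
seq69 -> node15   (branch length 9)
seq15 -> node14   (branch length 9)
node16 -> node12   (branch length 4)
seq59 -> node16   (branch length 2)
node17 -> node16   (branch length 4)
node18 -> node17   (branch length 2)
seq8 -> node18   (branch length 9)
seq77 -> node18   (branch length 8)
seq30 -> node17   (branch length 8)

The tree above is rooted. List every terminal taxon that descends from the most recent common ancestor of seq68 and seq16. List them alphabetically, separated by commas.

seq16, seq28, seq36, seq51, seq60, seq68, seq76

Tracing seq68: it sits inside (seq68,(seq76,seq28)).
Tracing seq16: it sits inside (seq51,seq16).
The smallest clade enclosing both is (((seq60,(seq51,seq16)),seq36),(seq68,(seq76,seq28))); the answer is its 7 terminal taxa in alphabetical order.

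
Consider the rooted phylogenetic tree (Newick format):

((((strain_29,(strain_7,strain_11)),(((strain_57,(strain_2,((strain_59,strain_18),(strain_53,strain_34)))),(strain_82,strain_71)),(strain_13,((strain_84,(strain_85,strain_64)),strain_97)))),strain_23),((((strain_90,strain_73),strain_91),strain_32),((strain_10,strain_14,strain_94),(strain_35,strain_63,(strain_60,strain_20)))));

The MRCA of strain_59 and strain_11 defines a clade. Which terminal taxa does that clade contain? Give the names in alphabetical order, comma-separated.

Tracing strain_59: it sits inside (strain_59,strain_18).
Tracing strain_11: it sits inside (strain_7,strain_11).
The smallest clade enclosing both is ((strain_29,(strain_7,strain_11)),(((strain_57,(strain_2,((strain_59,strain_18),(strain_53,strain_34)))),(strain_82,strain_71)),(strain_13,((strain_84,(strain_85,strain_64)),strain_97)))); the answer is its 16 terminal taxa in alphabetical order.

strain_11, strain_13, strain_18, strain_2, strain_29, strain_34, strain_53, strain_57, strain_59, strain_64, strain_7, strain_71, strain_82, strain_84, strain_85, strain_97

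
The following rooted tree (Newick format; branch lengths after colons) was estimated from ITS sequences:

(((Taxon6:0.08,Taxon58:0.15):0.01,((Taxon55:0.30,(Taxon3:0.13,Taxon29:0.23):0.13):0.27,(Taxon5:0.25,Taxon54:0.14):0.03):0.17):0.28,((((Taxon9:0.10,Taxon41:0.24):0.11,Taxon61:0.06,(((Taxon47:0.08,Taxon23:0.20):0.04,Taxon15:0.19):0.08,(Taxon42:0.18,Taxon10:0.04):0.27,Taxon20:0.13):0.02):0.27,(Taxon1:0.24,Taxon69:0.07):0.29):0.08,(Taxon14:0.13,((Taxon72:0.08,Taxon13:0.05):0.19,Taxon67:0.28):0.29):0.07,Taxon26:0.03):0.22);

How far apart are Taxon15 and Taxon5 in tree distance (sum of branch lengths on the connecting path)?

1.59

The path runs Taxon15 → … → MRCA → … → Taxon5; the MRCA is the root of the tree.
Branch lengths along that path: 0.19 + 0.08 + 0.02 + 0.27 + 0.08 + 0.22 + 0.28 + 0.17 + 0.03 + 0.25 = 1.59.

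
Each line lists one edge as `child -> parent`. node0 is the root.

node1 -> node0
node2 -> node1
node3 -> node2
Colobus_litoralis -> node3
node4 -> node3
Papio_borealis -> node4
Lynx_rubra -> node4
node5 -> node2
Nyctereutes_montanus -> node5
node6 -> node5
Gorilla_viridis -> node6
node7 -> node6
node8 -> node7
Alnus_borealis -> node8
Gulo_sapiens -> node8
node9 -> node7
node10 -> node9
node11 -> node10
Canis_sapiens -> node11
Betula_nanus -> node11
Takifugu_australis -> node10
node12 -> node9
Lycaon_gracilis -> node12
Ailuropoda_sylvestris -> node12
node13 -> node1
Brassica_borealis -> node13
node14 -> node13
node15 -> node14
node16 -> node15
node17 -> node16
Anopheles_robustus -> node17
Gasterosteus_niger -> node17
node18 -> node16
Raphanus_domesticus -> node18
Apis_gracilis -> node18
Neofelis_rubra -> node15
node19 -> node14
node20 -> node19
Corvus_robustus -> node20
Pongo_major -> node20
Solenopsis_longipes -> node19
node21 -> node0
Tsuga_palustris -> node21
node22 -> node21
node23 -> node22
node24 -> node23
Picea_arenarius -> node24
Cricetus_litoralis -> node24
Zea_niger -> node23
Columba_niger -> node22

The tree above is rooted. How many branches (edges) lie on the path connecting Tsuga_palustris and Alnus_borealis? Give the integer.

The MRCA of Tsuga_palustris and Alnus_borealis is the root of the tree.
From Tsuga_palustris up to that node: 2 branches. From Alnus_borealis up to the same node: 7 branches. Total: 2 + 7 = 9.

9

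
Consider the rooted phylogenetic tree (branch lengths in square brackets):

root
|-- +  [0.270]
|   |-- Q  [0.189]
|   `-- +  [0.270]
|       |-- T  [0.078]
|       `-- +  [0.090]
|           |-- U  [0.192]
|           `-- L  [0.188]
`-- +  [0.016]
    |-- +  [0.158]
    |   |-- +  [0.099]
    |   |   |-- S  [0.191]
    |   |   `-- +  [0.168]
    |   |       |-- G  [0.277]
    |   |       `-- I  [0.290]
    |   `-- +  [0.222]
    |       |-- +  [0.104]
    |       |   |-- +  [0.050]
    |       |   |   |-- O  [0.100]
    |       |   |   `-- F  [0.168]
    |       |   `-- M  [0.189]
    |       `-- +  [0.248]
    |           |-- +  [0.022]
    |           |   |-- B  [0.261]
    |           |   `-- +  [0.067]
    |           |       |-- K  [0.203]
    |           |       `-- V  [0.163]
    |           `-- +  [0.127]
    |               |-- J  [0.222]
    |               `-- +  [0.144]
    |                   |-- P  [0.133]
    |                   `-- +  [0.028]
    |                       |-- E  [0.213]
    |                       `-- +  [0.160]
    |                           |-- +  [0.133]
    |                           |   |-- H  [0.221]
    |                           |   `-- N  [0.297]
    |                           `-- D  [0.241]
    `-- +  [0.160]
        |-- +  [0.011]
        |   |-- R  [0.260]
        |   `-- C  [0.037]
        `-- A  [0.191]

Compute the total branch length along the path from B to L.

The path runs B → … → MRCA → … → L; the MRCA is the root of the tree.
Branch lengths along that path: 0.261 + 0.022 + 0.248 + 0.222 + 0.158 + 0.016 + 0.270 + 0.270 + 0.090 + 0.188 = 1.745.

1.745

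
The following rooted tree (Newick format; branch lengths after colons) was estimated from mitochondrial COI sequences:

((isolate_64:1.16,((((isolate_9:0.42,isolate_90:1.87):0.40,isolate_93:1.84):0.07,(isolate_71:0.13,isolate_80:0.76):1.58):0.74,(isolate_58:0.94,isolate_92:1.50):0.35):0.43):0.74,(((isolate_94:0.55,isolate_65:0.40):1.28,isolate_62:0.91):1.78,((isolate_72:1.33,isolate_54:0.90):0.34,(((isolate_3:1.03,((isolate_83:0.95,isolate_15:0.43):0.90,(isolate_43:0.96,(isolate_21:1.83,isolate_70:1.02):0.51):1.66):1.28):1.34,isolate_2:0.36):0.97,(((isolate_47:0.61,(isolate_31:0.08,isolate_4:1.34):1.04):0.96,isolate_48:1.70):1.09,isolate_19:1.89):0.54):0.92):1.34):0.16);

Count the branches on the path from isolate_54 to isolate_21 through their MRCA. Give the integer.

The MRCA of isolate_54 and isolate_21 is the node subtending ((isolate_72,isolate_54),(((isolate_3,((isolate_83,isolate_15),(isolate_43,(isolate_21,isolate_70)))),isolate_2),(((isolate_47,(isolate_31,isolate_4)),isolate_48),isolate_19))).
From isolate_54 up to that node: 2 branches. From isolate_21 up to the same node: 7 branches. Total: 2 + 7 = 9.

9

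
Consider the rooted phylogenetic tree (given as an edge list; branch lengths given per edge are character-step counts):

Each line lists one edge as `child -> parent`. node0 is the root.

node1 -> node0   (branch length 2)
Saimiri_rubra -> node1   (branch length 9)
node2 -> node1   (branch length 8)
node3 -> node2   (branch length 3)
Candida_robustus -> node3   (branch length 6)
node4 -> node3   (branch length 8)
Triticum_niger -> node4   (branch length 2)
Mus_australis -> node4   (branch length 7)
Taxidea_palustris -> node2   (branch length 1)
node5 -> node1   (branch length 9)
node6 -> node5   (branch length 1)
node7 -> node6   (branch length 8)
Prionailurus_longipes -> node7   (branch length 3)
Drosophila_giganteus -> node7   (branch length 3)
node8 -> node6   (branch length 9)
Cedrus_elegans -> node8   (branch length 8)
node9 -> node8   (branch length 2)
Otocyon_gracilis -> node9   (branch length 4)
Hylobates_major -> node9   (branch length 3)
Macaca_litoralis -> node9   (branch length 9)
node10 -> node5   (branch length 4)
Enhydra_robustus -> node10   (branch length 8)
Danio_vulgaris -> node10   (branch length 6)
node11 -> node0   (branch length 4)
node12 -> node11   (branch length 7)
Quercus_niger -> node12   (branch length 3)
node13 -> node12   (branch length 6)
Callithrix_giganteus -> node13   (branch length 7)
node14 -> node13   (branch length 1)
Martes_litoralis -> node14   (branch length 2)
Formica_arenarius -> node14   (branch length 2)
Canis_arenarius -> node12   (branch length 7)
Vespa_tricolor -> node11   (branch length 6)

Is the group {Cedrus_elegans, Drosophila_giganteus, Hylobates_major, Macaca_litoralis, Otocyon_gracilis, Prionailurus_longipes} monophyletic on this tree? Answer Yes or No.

Yes

The most recent common ancestor of these taxa subtends ((Prionailurus_longipes,Drosophila_giganteus),(Cedrus_elegans,(Otocyon_gracilis,Hylobates_major,Macaca_litoralis))).
That clade has exactly 6 tips — every listed taxon and nothing else — so the group is monophyletic.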